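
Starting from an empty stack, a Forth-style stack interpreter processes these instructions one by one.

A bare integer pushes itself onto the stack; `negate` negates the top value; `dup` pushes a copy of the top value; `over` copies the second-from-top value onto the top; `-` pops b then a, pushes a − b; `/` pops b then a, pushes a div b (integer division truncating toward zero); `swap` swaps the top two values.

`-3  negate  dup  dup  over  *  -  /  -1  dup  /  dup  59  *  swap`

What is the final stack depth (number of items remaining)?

-3     -> -3
negate -> 3
dup    -> 3 3
dup    -> 3 3 3
over   -> 3 3 3 3
*      -> 3 3 9
-      -> 3 -6
/      -> 0
-1     -> 0 -1
dup    -> 0 -1 -1
/      -> 0 1
dup    -> 0 1 1
59     -> 0 1 1 59
*      -> 0 1 59
swap   -> 0 59 1

3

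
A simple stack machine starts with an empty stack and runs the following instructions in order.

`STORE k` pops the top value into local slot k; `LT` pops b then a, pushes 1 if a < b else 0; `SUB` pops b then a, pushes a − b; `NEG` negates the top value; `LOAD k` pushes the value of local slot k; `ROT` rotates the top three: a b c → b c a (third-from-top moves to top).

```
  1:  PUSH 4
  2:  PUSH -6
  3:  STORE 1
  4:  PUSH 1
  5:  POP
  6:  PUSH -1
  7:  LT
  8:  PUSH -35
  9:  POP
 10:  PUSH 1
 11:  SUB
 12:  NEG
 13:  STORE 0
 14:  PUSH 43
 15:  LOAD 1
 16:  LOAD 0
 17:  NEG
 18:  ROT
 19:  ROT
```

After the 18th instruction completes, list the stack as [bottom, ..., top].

[-6, -1, 43]

PUSH 4   -> [4]
PUSH -6  -> [4, -6]
STORE 1  -> [4]
PUSH 1   -> [4, 1]
POP      -> [4]
PUSH -1  -> [4, -1]
LT       -> [0]
PUSH -35 -> [0, -35]
POP      -> [0]
PUSH 1   -> [0, 1]
SUB      -> [-1]
NEG      -> [1]
STORE 0  -> []
PUSH 43  -> [43]
LOAD 1   -> [43, -6]
LOAD 0   -> [43, -6, 1]
NEG      -> [43, -6, -1]
ROT      -> [-6, -1, 43]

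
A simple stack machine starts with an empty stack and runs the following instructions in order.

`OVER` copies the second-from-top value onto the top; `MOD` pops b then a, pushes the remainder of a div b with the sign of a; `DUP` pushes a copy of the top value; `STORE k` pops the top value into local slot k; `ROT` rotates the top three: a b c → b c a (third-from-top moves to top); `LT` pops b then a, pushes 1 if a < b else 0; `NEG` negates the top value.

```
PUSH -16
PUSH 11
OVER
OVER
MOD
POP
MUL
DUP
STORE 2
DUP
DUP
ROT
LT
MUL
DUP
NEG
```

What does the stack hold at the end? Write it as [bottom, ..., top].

PUSH -16 -> [-16]
PUSH 11  -> [-16, 11]
OVER     -> [-16, 11, -16]
OVER     -> [-16, 11, -16, 11]
MOD      -> [-16, 11, -5]
POP      -> [-16, 11]
MUL      -> [-176]
DUP      -> [-176, -176]
STORE 2  -> [-176]
DUP      -> [-176, -176]
DUP      -> [-176, -176, -176]
ROT      -> [-176, -176, -176]
LT       -> [-176, 0]
MUL      -> [0]
DUP      -> [0, 0]
NEG      -> [0, 0]

[0, 0]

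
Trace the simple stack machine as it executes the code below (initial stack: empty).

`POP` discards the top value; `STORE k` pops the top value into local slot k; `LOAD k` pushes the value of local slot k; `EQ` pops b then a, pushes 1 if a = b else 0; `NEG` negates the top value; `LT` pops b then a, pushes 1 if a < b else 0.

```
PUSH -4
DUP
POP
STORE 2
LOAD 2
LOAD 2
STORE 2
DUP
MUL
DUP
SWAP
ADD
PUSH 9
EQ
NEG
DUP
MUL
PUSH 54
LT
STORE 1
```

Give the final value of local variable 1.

1

PUSH -4 -> [-4]
DUP     -> [-4, -4]
POP     -> [-4]
STORE 2 -> []
LOAD 2  -> [-4]
LOAD 2  -> [-4, -4]
STORE 2 -> [-4]
DUP     -> [-4, -4]
MUL     -> [16]
DUP     -> [16, 16]
SWAP    -> [16, 16]
ADD     -> [32]
PUSH 9  -> [32, 9]
EQ      -> [0]
NEG     -> [0]
DUP     -> [0, 0]
MUL     -> [0]
PUSH 54 -> [0, 54]
LT      -> [1]
STORE 1 -> []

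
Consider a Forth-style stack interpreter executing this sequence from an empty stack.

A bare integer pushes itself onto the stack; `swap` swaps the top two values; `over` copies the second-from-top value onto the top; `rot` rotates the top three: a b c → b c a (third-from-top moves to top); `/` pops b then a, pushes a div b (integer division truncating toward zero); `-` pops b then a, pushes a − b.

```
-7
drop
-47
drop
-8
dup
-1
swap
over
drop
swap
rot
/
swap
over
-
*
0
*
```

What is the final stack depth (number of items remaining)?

1

-7    [-7]
drop  []
-47   [-47]
drop  []
-8    [-8]
dup   [-8, -8]
-1    [-8, -8, -1]
swap  [-8, -1, -8]
over  [-8, -1, -8, -1]
drop  [-8, -1, -8]
swap  [-8, -8, -1]
rot   [-8, -1, -8]
/     [-8, 0]
swap  [0, -8]
over  [0, -8, 0]
-     [0, -8]
*     [0]
0     [0, 0]
*     [0]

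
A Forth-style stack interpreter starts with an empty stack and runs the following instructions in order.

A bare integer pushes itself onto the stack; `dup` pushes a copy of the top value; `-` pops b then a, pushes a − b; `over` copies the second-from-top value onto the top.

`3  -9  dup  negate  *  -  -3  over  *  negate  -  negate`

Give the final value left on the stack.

3       [3]
-9      [3, -9]
dup     [3, -9, -9]
negate  [3, -9, 9]
*       [3, -81]
-       [84]
-3      [84, -3]
over    [84, -3, 84]
*       [84, -252]
negate  [84, 252]
-       [-168]
negate  [168]

168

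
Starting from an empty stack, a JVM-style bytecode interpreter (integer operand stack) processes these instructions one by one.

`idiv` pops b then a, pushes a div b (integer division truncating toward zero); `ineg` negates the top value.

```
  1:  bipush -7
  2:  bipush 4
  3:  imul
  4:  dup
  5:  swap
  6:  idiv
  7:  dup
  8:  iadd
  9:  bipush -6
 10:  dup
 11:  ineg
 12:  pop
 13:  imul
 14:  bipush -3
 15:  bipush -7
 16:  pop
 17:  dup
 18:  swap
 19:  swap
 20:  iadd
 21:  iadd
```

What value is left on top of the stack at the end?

-18

bipush -7 → [-7]
bipush 4  → [-7, 4]
imul      → [-28]
dup       → [-28, -28]
swap      → [-28, -28]
idiv      → [1]
dup       → [1, 1]
iadd      → [2]
bipush -6 → [2, -6]
dup       → [2, -6, -6]
ineg      → [2, -6, 6]
pop       → [2, -6]
imul      → [-12]
bipush -3 → [-12, -3]
bipush -7 → [-12, -3, -7]
pop       → [-12, -3]
dup       → [-12, -3, -3]
swap      → [-12, -3, -3]
swap      → [-12, -3, -3]
iadd      → [-12, -6]
iadd      → [-18]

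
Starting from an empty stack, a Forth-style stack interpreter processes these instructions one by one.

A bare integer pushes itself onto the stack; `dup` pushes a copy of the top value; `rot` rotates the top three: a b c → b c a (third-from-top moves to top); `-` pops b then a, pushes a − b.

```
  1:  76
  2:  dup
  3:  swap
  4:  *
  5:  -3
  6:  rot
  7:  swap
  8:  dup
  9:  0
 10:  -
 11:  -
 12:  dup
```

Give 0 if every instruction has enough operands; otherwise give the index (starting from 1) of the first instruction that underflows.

6

76    [76]
dup   [76, 76]
swap  [76, 76]
*     [5776]
-3    [5776, -3]
rot  — needs 3 operands, stack has 2 → underflow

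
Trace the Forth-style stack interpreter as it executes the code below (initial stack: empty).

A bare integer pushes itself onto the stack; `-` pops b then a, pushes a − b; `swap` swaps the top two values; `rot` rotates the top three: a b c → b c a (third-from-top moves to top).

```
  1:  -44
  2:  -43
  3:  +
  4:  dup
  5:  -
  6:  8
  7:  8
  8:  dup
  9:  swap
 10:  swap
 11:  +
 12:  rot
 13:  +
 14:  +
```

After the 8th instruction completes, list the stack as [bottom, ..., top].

[0, 8, 8, 8]

-44 : -44
-43 : -44 -43
+   : -87
dup : -87 -87
-   : 0
8   : 0 8
8   : 0 8 8
dup : 0 8 8 8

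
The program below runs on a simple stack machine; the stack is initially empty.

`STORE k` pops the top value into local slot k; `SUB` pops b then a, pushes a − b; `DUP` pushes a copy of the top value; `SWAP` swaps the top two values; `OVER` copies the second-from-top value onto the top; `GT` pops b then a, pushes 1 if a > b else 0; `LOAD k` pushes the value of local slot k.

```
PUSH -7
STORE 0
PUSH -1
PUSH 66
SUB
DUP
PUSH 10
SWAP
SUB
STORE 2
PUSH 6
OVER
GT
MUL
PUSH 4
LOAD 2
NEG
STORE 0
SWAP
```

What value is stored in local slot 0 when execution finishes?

PUSH -7  -7
STORE 0  (empty)
PUSH -1  -1
PUSH 66  -1 66
SUB      -67
DUP      -67 -67
PUSH 10  -67 -67 10
SWAP     -67 10 -67
SUB      -67 77
STORE 2  -67
PUSH 6   -67 6
OVER     -67 6 -67
GT       -67 1
MUL      -67
PUSH 4   -67 4
LOAD 2   -67 4 77
NEG      -67 4 -77
STORE 0  -67 4
SWAP     4 -67

-77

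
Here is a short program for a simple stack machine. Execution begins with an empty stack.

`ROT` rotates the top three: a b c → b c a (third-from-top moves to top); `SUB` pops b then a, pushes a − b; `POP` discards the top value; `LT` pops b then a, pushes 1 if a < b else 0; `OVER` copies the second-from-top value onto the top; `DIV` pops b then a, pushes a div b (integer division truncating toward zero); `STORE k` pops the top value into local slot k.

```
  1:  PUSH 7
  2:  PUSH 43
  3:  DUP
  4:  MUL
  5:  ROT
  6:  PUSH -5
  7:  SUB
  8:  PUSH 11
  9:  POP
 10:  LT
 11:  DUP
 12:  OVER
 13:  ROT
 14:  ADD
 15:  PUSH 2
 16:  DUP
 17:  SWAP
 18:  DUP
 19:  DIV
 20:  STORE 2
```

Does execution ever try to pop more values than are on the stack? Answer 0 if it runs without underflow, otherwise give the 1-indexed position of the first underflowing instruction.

5

PUSH 7  → [7]
PUSH 43 → [7, 43]
DUP     → [7, 43, 43]
MUL     → [7, 1849]
ROT  — needs 3 operands, stack has 2 → underflow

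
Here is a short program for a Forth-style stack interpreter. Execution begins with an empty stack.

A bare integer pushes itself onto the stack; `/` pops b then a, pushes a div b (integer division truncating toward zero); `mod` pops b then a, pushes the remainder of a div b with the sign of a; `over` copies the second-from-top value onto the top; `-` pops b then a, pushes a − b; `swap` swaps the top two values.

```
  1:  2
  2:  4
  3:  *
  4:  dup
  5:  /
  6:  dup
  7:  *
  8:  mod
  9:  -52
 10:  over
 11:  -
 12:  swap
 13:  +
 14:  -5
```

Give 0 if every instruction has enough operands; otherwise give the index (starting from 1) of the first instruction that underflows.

8

2    2
4    2 4
*    8
dup  8 8
/    1
dup  1 1
*    1
mod  — needs 2 operands, stack has 1 → underflow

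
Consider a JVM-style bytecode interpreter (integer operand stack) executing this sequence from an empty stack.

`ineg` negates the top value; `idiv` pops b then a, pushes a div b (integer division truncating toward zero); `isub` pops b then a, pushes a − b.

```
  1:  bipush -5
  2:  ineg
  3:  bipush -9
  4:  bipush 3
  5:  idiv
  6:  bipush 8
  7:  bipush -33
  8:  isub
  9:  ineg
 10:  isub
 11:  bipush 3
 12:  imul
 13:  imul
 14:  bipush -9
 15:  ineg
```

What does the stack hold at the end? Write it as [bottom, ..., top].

bipush -5  : [-5]
ineg       : [5]
bipush -9  : [5, -9]
bipush 3   : [5, -9, 3]
idiv       : [5, -3]
bipush 8   : [5, -3, 8]
bipush -33 : [5, -3, 8, -33]
isub       : [5, -3, 41]
ineg       : [5, -3, -41]
isub       : [5, 38]
bipush 3   : [5, 38, 3]
imul       : [5, 114]
imul       : [570]
bipush -9  : [570, -9]
ineg       : [570, 9]

[570, 9]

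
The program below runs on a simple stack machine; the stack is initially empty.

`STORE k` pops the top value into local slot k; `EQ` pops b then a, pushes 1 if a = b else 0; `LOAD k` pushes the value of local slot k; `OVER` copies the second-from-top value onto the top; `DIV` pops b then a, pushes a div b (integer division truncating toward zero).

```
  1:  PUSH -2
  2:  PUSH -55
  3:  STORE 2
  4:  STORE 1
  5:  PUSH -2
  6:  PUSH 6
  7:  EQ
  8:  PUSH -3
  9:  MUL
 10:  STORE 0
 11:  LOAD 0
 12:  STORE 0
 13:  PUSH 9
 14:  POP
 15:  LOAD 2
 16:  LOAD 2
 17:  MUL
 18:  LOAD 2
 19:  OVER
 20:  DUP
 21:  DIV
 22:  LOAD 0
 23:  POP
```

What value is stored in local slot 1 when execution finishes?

PUSH -2   -2
PUSH -55  -2 -55
STORE 2   -2
STORE 1   (empty)
PUSH -2   -2
PUSH 6    -2 6
EQ        0
PUSH -3   0 -3
MUL       0
STORE 0   (empty)
LOAD 0    0
STORE 0   (empty)
PUSH 9    9
POP       (empty)
LOAD 2    -55
LOAD 2    -55 -55
MUL       3025
LOAD 2    3025 -55
OVER      3025 -55 3025
DUP       3025 -55 3025 3025
DIV       3025 -55 1
LOAD 0    3025 -55 1 0
POP       3025 -55 1

-2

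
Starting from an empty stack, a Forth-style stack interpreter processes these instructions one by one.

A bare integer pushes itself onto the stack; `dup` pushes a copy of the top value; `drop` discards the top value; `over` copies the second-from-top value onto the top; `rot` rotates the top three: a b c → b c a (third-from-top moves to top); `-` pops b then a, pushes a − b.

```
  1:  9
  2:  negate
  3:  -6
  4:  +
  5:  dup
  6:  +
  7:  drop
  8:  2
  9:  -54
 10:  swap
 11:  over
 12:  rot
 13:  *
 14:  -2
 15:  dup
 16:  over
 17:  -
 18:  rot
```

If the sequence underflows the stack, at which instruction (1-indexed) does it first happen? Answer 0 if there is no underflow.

0

9      : 9
negate : -9
-6     : -9 -6
+      : -15
dup    : -15 -15
+      : -30
drop   : (empty)
2      : 2
-54    : 2 -54
swap   : -54 2
over   : -54 2 -54
rot    : 2 -54 -54
*      : 2 2916
-2     : 2 2916 -2
dup    : 2 2916 -2 -2
over   : 2 2916 -2 -2 -2
-      : 2 2916 -2 0
rot    : 2 -2 0 2916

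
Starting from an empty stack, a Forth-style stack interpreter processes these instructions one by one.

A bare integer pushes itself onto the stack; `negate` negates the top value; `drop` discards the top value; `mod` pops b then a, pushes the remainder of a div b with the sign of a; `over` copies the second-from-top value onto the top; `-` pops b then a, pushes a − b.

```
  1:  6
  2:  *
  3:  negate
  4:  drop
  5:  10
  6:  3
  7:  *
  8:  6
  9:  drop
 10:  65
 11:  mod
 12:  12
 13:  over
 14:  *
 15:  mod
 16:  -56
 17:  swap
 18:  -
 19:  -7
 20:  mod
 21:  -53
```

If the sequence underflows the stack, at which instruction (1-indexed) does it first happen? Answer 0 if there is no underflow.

2

6 : [6]
*  — needs 2 operands, stack has 1 → underflow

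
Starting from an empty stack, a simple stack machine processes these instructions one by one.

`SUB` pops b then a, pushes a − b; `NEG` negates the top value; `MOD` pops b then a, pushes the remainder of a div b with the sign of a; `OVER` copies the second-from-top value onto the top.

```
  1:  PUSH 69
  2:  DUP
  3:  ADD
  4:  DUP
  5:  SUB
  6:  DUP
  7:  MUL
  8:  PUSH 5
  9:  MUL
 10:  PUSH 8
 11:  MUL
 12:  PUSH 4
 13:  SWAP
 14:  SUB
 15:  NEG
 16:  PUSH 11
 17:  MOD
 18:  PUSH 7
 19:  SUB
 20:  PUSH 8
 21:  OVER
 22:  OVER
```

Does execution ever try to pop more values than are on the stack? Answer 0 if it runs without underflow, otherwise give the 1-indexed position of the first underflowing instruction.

0

PUSH 69  69
DUP      69 69
ADD      138
DUP      138 138
SUB      0
DUP      0 0
MUL      0
PUSH 5   0 5
MUL      0
PUSH 8   0 8
MUL      0
PUSH 4   0 4
SWAP     4 0
SUB      4
NEG      -4
PUSH 11  -4 11
MOD      -4
PUSH 7   -4 7
SUB      -11
PUSH 8   -11 8
OVER     -11 8 -11
OVER     -11 8 -11 8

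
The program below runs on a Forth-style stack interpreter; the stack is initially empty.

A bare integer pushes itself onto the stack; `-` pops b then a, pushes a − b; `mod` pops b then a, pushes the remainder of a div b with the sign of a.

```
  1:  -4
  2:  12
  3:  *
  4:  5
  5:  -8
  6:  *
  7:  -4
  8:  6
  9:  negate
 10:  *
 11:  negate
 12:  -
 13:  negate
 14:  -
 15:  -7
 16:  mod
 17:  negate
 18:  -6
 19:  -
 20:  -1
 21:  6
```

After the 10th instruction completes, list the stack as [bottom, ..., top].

-4      [-4]
12      [-4, 12]
*       [-48]
5       [-48, 5]
-8      [-48, 5, -8]
*       [-48, -40]
-4      [-48, -40, -4]
6       [-48, -40, -4, 6]
negate  [-48, -40, -4, -6]
*       [-48, -40, 24]

[-48, -40, 24]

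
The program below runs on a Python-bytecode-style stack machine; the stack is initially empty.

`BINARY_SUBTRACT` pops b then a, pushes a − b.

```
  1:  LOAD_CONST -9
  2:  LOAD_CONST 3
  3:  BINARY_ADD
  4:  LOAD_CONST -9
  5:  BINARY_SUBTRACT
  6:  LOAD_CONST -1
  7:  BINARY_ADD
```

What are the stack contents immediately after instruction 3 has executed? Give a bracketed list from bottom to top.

LOAD_CONST -9 → [-9]
LOAD_CONST 3  → [-9, 3]
BINARY_ADD    → [-6]

[-6]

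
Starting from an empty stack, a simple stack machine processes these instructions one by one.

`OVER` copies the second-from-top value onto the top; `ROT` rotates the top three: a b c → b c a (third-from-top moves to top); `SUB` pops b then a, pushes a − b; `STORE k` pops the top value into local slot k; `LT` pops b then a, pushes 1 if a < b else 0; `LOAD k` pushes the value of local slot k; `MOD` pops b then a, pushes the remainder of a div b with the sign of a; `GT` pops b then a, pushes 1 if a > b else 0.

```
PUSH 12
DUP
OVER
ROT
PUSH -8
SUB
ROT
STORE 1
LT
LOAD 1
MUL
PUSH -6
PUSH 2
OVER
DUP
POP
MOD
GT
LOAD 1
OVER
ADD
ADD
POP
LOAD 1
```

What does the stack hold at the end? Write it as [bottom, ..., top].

PUSH 12 → 12
DUP     → 12 12
OVER    → 12 12 12
ROT     → 12 12 12
PUSH -8 → 12 12 12 -8
SUB     → 12 12 20
ROT     → 12 20 12
STORE 1 → 12 20
LT      → 1
LOAD 1  → 1 12
MUL     → 12
PUSH -6 → 12 -6
PUSH 2  → 12 -6 2
OVER    → 12 -6 2 -6
DUP     → 12 -6 2 -6 -6
POP     → 12 -6 2 -6
MOD     → 12 -6 2
GT      → 12 0
LOAD 1  → 12 0 12
OVER    → 12 0 12 0
ADD     → 12 0 12
ADD     → 12 12
POP     → 12
LOAD 1  → 12 12

[12, 12]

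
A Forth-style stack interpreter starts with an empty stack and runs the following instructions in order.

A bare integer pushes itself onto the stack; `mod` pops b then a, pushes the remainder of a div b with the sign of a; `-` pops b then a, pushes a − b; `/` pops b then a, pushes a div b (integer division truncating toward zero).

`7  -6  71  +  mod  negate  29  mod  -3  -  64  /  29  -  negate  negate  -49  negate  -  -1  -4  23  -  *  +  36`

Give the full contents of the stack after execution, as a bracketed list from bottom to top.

[-51, 36]

7      : 7
-6     : 7 -6
71     : 7 -6 71
+      : 7 65
mod    : 7
negate : -7
29     : -7 29
mod    : -7
-3     : -7 -3
-      : -4
64     : -4 64
/      : 0
29     : 0 29
-      : -29
negate : 29
negate : -29
-49    : -29 -49
negate : -29 49
-      : -78
-1     : -78 -1
-4     : -78 -1 -4
23     : -78 -1 -4 23
-      : -78 -1 -27
*      : -78 27
+      : -51
36     : -51 36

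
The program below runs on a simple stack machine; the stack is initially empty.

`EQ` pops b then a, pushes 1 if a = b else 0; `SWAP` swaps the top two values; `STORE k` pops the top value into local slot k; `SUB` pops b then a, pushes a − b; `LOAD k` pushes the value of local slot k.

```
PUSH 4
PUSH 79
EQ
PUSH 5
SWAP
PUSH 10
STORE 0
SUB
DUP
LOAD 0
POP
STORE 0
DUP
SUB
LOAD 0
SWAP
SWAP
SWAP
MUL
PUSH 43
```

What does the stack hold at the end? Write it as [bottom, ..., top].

PUSH 4  -> 4
PUSH 79 -> 4 79
EQ      -> 0
PUSH 5  -> 0 5
SWAP    -> 5 0
PUSH 10 -> 5 0 10
STORE 0 -> 5 0
SUB     -> 5
DUP     -> 5 5
LOAD 0  -> 5 5 10
POP     -> 5 5
STORE 0 -> 5
DUP     -> 5 5
SUB     -> 0
LOAD 0  -> 0 5
SWAP    -> 5 0
SWAP    -> 0 5
SWAP    -> 5 0
MUL     -> 0
PUSH 43 -> 0 43

[0, 43]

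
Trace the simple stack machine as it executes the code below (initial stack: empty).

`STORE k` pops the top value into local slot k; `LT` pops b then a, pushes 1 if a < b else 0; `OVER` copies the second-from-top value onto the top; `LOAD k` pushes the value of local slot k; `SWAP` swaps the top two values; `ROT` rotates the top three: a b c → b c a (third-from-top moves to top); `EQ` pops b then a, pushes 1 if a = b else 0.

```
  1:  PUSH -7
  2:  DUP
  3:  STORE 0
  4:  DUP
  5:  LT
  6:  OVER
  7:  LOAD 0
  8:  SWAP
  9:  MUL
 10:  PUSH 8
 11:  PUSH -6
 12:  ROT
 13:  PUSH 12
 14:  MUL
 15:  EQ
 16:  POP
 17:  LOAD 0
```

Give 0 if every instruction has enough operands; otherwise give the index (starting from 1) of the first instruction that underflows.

6

PUSH -7 : -7
DUP     : -7 -7
STORE 0 : -7
DUP     : -7 -7
LT      : 0
OVER  — needs 2 operands, stack has 1 → underflow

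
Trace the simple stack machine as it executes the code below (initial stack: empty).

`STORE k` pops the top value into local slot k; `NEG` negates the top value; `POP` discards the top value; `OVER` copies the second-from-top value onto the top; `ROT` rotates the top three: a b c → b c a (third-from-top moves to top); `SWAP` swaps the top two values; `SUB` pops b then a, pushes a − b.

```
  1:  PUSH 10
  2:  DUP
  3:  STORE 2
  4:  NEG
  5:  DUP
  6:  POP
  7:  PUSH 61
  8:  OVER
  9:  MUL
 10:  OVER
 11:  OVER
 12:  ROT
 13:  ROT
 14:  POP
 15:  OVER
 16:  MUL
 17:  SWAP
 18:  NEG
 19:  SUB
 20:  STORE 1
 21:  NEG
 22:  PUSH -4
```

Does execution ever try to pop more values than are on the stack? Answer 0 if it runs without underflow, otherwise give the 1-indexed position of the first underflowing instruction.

PUSH 10 : [10]
DUP     : [10, 10]
STORE 2 : [10]
NEG     : [-10]
DUP     : [-10, -10]
POP     : [-10]
PUSH 61 : [-10, 61]
OVER    : [-10, 61, -10]
MUL     : [-10, -610]
OVER    : [-10, -610, -10]
OVER    : [-10, -610, -10, -610]
ROT     : [-10, -10, -610, -610]
ROT     : [-10, -610, -610, -10]
POP     : [-10, -610, -610]
OVER    : [-10, -610, -610, -610]
MUL     : [-10, -610, 372100]
SWAP    : [-10, 372100, -610]
NEG     : [-10, 372100, 610]
SUB     : [-10, 371490]
STORE 1 : [-10]
NEG     : [10]
PUSH -4 : [10, -4]

0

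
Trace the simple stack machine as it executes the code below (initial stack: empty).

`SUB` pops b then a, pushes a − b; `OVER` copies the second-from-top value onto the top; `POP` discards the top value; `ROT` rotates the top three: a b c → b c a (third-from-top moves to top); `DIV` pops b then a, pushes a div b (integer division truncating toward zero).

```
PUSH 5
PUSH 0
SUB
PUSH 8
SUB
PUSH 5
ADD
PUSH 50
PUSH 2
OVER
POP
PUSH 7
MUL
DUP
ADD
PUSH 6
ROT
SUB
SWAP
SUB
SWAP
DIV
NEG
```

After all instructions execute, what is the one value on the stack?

36

PUSH 5  → [5]
PUSH 0  → [5, 0]
SUB     → [5]
PUSH 8  → [5, 8]
SUB     → [-3]
PUSH 5  → [-3, 5]
ADD     → [2]
PUSH 50 → [2, 50]
PUSH 2  → [2, 50, 2]
OVER    → [2, 50, 2, 50]
POP     → [2, 50, 2]
PUSH 7  → [2, 50, 2, 7]
MUL     → [2, 50, 14]
DUP     → [2, 50, 14, 14]
ADD     → [2, 50, 28]
PUSH 6  → [2, 50, 28, 6]
ROT     → [2, 28, 6, 50]
SUB     → [2, 28, -44]
SWAP    → [2, -44, 28]
SUB     → [2, -72]
SWAP    → [-72, 2]
DIV     → [-36]
NEG     → [36]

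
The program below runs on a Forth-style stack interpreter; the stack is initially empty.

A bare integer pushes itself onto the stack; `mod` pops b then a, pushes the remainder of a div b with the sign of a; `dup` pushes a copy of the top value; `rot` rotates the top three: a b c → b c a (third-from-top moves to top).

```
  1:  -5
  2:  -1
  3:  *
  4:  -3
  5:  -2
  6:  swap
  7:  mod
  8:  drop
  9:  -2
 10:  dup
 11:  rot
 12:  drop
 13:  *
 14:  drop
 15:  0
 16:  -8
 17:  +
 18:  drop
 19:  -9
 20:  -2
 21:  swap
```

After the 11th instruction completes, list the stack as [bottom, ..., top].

-5   -> [-5]
-1   -> [-5, -1]
*    -> [5]
-3   -> [5, -3]
-2   -> [5, -3, -2]
swap -> [5, -2, -3]
mod  -> [5, -2]
drop -> [5]
-2   -> [5, -2]
dup  -> [5, -2, -2]
rot  -> [-2, -2, 5]

[-2, -2, 5]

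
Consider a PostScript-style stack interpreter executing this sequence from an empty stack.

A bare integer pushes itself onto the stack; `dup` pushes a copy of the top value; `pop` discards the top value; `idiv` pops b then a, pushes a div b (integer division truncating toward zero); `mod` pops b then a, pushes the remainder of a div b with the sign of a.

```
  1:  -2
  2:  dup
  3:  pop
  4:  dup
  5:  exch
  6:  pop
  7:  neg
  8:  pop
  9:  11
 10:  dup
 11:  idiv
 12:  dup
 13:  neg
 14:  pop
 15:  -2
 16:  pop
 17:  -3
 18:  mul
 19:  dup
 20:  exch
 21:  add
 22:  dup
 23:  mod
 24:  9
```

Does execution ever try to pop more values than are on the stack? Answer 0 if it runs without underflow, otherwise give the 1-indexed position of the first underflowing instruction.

-2   → -2
dup  → -2 -2
pop  → -2
dup  → -2 -2
exch → -2 -2
pop  → -2
neg  → 2
pop  → (empty)
11   → 11
dup  → 11 11
idiv → 1
dup  → 1 1
neg  → 1 -1
pop  → 1
-2   → 1 -2
pop  → 1
-3   → 1 -3
mul  → -3
dup  → -3 -3
exch → -3 -3
add  → -6
dup  → -6 -6
mod  → 0
9    → 0 9

0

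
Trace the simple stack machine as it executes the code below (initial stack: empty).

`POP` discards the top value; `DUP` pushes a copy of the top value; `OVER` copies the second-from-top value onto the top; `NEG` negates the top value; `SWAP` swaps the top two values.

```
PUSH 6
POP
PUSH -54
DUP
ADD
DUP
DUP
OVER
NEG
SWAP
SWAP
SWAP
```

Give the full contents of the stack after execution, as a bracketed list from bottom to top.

[-108, -108, 108, -108]

PUSH 6   : [6]
POP      : []
PUSH -54 : [-54]
DUP      : [-54, -54]
ADD      : [-108]
DUP      : [-108, -108]
DUP      : [-108, -108, -108]
OVER     : [-108, -108, -108, -108]
NEG      : [-108, -108, -108, 108]
SWAP     : [-108, -108, 108, -108]
SWAP     : [-108, -108, -108, 108]
SWAP     : [-108, -108, 108, -108]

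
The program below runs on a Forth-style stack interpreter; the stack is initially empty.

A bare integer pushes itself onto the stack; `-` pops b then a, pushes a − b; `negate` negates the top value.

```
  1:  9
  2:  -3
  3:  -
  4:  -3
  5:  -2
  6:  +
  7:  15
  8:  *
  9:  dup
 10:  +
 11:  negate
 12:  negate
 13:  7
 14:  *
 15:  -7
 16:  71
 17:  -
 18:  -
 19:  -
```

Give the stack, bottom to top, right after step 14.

[12, -1050]

9      : 9
-3     : 9 -3
-      : 12
-3     : 12 -3
-2     : 12 -3 -2
+      : 12 -5
15     : 12 -5 15
*      : 12 -75
dup    : 12 -75 -75
+      : 12 -150
negate : 12 150
negate : 12 -150
7      : 12 -150 7
*      : 12 -1050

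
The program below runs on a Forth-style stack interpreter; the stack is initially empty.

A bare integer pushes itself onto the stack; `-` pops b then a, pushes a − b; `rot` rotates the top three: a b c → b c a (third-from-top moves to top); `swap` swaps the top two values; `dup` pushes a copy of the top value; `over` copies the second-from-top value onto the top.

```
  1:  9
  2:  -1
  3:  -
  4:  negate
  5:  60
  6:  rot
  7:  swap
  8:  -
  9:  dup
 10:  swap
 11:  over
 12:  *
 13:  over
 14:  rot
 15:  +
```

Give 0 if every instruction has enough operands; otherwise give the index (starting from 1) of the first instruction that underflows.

9      → 9
-1     → 9 -1
-      → 10
negate → -10
60     → -10 60
rot  — needs 3 operands, stack has 2 → underflow

6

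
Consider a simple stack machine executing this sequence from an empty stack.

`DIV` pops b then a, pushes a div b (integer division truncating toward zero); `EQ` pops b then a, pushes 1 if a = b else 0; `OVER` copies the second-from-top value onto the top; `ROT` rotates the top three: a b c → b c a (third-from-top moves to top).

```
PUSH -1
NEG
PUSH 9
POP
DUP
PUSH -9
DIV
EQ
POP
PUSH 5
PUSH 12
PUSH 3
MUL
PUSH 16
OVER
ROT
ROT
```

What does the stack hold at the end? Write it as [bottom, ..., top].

[5, 36, 36, 16]

PUSH -1 → -1
NEG     → 1
PUSH 9  → 1 9
POP     → 1
DUP     → 1 1
PUSH -9 → 1 1 -9
DIV     → 1 0
EQ      → 0
POP     → (empty)
PUSH 5  → 5
PUSH 12 → 5 12
PUSH 3  → 5 12 3
MUL     → 5 36
PUSH 16 → 5 36 16
OVER    → 5 36 16 36
ROT     → 5 16 36 36
ROT     → 5 36 36 16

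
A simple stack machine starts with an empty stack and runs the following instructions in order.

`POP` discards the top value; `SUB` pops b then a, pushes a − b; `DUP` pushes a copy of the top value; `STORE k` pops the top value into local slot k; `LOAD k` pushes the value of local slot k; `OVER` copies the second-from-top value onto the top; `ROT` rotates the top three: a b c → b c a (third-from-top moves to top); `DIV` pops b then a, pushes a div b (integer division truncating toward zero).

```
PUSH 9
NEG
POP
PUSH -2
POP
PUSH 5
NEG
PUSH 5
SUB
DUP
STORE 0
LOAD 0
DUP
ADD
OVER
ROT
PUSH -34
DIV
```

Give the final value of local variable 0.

PUSH 9   → [9]
NEG      → [-9]
POP      → []
PUSH -2  → [-2]
POP      → []
PUSH 5   → [5]
NEG      → [-5]
PUSH 5   → [-5, 5]
SUB      → [-10]
DUP      → [-10, -10]
STORE 0  → [-10]
LOAD 0   → [-10, -10]
DUP      → [-10, -10, -10]
ADD      → [-10, -20]
OVER     → [-10, -20, -10]
ROT      → [-20, -10, -10]
PUSH -34 → [-20, -10, -10, -34]
DIV      → [-20, -10, 0]

-10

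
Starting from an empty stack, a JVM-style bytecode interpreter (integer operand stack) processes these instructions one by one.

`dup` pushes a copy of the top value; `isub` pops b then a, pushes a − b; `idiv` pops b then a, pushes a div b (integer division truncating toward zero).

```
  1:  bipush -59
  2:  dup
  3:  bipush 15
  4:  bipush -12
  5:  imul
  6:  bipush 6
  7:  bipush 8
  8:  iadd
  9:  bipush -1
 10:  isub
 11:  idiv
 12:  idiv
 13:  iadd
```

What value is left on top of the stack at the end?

bipush -59 -> -59
dup        -> -59 -59
bipush 15  -> -59 -59 15
bipush -12 -> -59 -59 15 -12
imul       -> -59 -59 -180
bipush 6   -> -59 -59 -180 6
bipush 8   -> -59 -59 -180 6 8
iadd       -> -59 -59 -180 14
bipush -1  -> -59 -59 -180 14 -1
isub       -> -59 -59 -180 15
idiv       -> -59 -59 -12
idiv       -> -59 4
iadd       -> -55

-55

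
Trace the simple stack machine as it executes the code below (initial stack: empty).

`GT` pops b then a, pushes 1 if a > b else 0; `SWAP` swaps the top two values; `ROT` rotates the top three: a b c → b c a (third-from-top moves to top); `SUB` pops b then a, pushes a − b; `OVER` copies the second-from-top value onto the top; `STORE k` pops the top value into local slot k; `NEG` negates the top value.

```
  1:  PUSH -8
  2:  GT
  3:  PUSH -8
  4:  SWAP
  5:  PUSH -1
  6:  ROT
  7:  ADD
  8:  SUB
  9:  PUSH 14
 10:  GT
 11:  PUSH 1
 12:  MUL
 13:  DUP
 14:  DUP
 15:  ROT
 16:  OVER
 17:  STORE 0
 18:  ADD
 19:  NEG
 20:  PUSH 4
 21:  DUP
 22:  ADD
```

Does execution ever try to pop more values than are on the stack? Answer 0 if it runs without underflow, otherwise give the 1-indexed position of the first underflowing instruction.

PUSH -8 → [-8]
GT  — needs 2 operands, stack has 1 → underflow

2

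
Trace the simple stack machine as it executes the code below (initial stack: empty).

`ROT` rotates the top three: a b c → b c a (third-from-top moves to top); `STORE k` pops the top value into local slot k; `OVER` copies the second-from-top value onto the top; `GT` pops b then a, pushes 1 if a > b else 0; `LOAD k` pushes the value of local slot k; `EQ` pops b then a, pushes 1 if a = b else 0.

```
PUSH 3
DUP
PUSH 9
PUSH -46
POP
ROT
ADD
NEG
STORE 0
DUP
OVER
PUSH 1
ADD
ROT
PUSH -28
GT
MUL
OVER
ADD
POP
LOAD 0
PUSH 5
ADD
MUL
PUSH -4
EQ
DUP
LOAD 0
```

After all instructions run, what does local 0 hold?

PUSH 3   → [3]
DUP      → [3, 3]
PUSH 9   → [3, 3, 9]
PUSH -46 → [3, 3, 9, -46]
POP      → [3, 3, 9]
ROT      → [3, 9, 3]
ADD      → [3, 12]
NEG      → [3, -12]
STORE 0  → [3]
DUP      → [3, 3]
OVER     → [3, 3, 3]
PUSH 1   → [3, 3, 3, 1]
ADD      → [3, 3, 4]
ROT      → [3, 4, 3]
PUSH -28 → [3, 4, 3, -28]
GT       → [3, 4, 1]
MUL      → [3, 4]
OVER     → [3, 4, 3]
ADD      → [3, 7]
POP      → [3]
LOAD 0   → [3, -12]
PUSH 5   → [3, -12, 5]
ADD      → [3, -7]
MUL      → [-21]
PUSH -4  → [-21, -4]
EQ       → [0]
DUP      → [0, 0]
LOAD 0   → [0, 0, -12]

-12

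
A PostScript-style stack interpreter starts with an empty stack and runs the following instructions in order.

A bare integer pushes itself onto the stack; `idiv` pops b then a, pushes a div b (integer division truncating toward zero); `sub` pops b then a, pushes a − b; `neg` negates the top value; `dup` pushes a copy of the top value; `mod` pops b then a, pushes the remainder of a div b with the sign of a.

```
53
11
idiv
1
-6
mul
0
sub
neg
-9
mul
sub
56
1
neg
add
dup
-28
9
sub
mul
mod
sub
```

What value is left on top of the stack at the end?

53   : [53]
11   : [53, 11]
idiv : [4]
1    : [4, 1]
-6   : [4, 1, -6]
mul  : [4, -6]
0    : [4, -6, 0]
sub  : [4, -6]
neg  : [4, 6]
-9   : [4, 6, -9]
mul  : [4, -54]
sub  : [58]
56   : [58, 56]
1    : [58, 56, 1]
neg  : [58, 56, -1]
add  : [58, 55]
dup  : [58, 55, 55]
-28  : [58, 55, 55, -28]
9    : [58, 55, 55, -28, 9]
sub  : [58, 55, 55, -37]
mul  : [58, 55, -2035]
mod  : [58, 55]
sub  : [3]

3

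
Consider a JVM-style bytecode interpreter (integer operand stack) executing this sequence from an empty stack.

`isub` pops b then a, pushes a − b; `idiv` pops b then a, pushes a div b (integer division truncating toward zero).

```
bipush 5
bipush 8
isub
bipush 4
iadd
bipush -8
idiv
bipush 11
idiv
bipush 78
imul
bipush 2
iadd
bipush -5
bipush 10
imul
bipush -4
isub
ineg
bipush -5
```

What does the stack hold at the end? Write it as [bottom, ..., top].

bipush 5  → 5
bipush 8  → 5 8
isub      → -3
bipush 4  → -3 4
iadd      → 1
bipush -8 → 1 -8
idiv      → 0
bipush 11 → 0 11
idiv      → 0
bipush 78 → 0 78
imul      → 0
bipush 2  → 0 2
iadd      → 2
bipush -5 → 2 -5
bipush 10 → 2 -5 10
imul      → 2 -50
bipush -4 → 2 -50 -4
isub      → 2 -46
ineg      → 2 46
bipush -5 → 2 46 -5

[2, 46, -5]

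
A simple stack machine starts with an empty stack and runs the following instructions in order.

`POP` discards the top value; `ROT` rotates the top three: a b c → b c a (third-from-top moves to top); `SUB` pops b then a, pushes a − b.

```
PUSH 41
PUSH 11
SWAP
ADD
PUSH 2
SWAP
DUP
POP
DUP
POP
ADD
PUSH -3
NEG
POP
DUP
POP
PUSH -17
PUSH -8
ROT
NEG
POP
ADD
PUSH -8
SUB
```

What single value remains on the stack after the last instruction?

-17

PUSH 41   41
PUSH 11   41 11
SWAP      11 41
ADD       52
PUSH 2    52 2
SWAP      2 52
DUP       2 52 52
POP       2 52
DUP       2 52 52
POP       2 52
ADD       54
PUSH -3   54 -3
NEG       54 3
POP       54
DUP       54 54
POP       54
PUSH -17  54 -17
PUSH -8   54 -17 -8
ROT       -17 -8 54
NEG       -17 -8 -54
POP       -17 -8
ADD       -25
PUSH -8   -25 -8
SUB       -17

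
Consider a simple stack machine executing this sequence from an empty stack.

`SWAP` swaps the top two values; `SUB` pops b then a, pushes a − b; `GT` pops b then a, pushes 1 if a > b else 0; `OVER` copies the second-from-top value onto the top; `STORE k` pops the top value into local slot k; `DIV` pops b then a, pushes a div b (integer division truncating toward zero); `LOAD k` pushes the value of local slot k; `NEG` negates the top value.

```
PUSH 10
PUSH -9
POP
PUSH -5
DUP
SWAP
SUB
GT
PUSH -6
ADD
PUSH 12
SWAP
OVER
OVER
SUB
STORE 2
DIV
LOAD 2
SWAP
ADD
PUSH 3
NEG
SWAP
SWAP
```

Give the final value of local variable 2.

17

PUSH 10 → [10]
PUSH -9 → [10, -9]
POP     → [10]
PUSH -5 → [10, -5]
DUP     → [10, -5, -5]
SWAP    → [10, -5, -5]
SUB     → [10, 0]
GT      → [1]
PUSH -6 → [1, -6]
ADD     → [-5]
PUSH 12 → [-5, 12]
SWAP    → [12, -5]
OVER    → [12, -5, 12]
OVER    → [12, -5, 12, -5]
SUB     → [12, -5, 17]
STORE 2 → [12, -5]
DIV     → [-2]
LOAD 2  → [-2, 17]
SWAP    → [17, -2]
ADD     → [15]
PUSH 3  → [15, 3]
NEG     → [15, -3]
SWAP    → [-3, 15]
SWAP    → [15, -3]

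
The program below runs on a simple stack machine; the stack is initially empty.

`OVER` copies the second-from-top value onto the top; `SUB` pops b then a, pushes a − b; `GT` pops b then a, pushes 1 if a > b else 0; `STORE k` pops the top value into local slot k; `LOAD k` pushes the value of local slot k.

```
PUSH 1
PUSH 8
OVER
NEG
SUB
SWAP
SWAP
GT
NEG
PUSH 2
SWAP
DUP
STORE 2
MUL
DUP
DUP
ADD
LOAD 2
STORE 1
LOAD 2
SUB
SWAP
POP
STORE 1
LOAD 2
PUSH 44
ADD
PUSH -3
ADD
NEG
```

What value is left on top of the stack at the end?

-41

PUSH 1  → [1]
PUSH 8  → [1, 8]
OVER    → [1, 8, 1]
NEG     → [1, 8, -1]
SUB     → [1, 9]
SWAP    → [9, 1]
SWAP    → [1, 9]
GT      → [0]
NEG     → [0]
PUSH 2  → [0, 2]
SWAP    → [2, 0]
DUP     → [2, 0, 0]
STORE 2 → [2, 0]
MUL     → [0]
DUP     → [0, 0]
DUP     → [0, 0, 0]
ADD     → [0, 0]
LOAD 2  → [0, 0, 0]
STORE 1 → [0, 0]
LOAD 2  → [0, 0, 0]
SUB     → [0, 0]
SWAP    → [0, 0]
POP     → [0]
STORE 1 → []
LOAD 2  → [0]
PUSH 44 → [0, 44]
ADD     → [44]
PUSH -3 → [44, -3]
ADD     → [41]
NEG     → [-41]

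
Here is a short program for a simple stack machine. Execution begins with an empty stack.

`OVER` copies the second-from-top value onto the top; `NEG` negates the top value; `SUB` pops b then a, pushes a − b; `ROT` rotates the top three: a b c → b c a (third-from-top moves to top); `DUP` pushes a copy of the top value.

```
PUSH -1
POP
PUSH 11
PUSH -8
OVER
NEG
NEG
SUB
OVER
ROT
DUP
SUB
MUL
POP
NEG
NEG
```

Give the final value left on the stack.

-19

PUSH -1 → [-1]
POP     → []
PUSH 11 → [11]
PUSH -8 → [11, -8]
OVER    → [11, -8, 11]
NEG     → [11, -8, -11]
NEG     → [11, -8, 11]
SUB     → [11, -19]
OVER    → [11, -19, 11]
ROT     → [-19, 11, 11]
DUP     → [-19, 11, 11, 11]
SUB     → [-19, 11, 0]
MUL     → [-19, 0]
POP     → [-19]
NEG     → [19]
NEG     → [-19]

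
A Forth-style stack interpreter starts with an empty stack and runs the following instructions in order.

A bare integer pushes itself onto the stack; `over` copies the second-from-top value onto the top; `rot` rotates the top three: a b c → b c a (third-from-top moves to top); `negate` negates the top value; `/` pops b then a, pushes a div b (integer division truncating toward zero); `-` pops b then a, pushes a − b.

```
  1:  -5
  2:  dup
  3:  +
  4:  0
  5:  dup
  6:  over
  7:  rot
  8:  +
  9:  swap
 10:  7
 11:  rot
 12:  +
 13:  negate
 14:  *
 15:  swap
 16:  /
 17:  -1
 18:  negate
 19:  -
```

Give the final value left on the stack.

-5     : [-5]
dup    : [-5, -5]
+      : [-10]
0      : [-10, 0]
dup    : [-10, 0, 0]
over   : [-10, 0, 0, 0]
rot    : [-10, 0, 0, 0]
+      : [-10, 0, 0]
swap   : [-10, 0, 0]
7      : [-10, 0, 0, 7]
rot    : [-10, 0, 7, 0]
+      : [-10, 0, 7]
negate : [-10, 0, -7]
*      : [-10, 0]
swap   : [0, -10]
/      : [0]
-1     : [0, -1]
negate : [0, 1]
-      : [-1]

-1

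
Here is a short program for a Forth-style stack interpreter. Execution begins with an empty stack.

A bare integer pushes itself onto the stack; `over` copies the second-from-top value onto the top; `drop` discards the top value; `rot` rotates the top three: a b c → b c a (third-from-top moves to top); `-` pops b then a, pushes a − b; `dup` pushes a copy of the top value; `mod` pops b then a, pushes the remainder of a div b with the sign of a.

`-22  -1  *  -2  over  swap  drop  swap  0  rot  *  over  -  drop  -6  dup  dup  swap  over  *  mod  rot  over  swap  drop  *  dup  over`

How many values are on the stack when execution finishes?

-22  : -22
-1   : -22 -1
*    : 22
-2   : 22 -2
over : 22 -2 22
swap : 22 22 -2
drop : 22 22
swap : 22 22
0    : 22 22 0
rot  : 22 0 22
*    : 22 0
over : 22 0 22
-    : 22 -22
drop : 22
-6   : 22 -6
dup  : 22 -6 -6
dup  : 22 -6 -6 -6
swap : 22 -6 -6 -6
over : 22 -6 -6 -6 -6
*    : 22 -6 -6 36
mod  : 22 -6 -6
rot  : -6 -6 22
over : -6 -6 22 -6
swap : -6 -6 -6 22
drop : -6 -6 -6
*    : -6 36
dup  : -6 36 36
over : -6 36 36 36

4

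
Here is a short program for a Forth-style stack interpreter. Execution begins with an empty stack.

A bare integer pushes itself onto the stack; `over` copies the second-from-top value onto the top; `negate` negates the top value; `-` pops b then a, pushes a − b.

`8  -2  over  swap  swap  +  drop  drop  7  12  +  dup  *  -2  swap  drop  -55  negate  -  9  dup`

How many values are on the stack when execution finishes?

8      → 8
-2     → 8 -2
over   → 8 -2 8
swap   → 8 8 -2
swap   → 8 -2 8
+      → 8 6
drop   → 8
drop   → (empty)
7      → 7
12     → 7 12
+      → 19
dup    → 19 19
*      → 361
-2     → 361 -2
swap   → -2 361
drop   → -2
-55    → -2 -55
negate → -2 55
-      → -57
9      → -57 9
dup    → -57 9 9

3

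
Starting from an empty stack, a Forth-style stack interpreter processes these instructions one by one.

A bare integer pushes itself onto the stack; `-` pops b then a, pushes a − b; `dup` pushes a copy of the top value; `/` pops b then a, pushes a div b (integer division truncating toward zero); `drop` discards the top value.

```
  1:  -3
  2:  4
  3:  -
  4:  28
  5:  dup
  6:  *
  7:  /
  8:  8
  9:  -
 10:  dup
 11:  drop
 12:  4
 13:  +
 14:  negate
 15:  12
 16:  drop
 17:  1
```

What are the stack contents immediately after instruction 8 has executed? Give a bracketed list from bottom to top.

[0, 8]

-3   -3
4    -3 4
-    -7
28   -7 28
dup  -7 28 28
*    -7 784
/    0
8    0 8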